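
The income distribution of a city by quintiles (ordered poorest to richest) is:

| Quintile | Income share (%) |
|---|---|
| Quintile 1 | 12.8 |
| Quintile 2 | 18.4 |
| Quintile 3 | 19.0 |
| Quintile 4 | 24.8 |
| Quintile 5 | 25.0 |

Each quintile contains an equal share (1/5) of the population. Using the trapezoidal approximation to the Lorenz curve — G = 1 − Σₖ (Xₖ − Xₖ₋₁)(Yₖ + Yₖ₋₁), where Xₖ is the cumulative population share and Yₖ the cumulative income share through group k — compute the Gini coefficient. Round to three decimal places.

0.123

Cumulative income shares Yₖ: 0.1280, 0.3120, 0.5020, 0.7500, 1.0000
Σ (Xₖ−Xₖ₋₁)(Yₖ+Yₖ₋₁) = (1/5)(0.1280+0.0000) + (1/5)(0.3120+0.1280) + (1/5)(0.5020+0.3120) + (1/5)(0.7500+0.5020) + (1/5)(1.0000+0.7500)
  = 0.0256 + 0.0880 + 0.1628 + 0.2504 + 0.3500 = 0.8768
G = 1 − 0.8768 = 0.1232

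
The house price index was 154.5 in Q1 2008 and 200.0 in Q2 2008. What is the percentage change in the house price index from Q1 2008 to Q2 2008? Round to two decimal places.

29.45%

Change = (200.0 − 154.5) / 154.5 × 100
       = 45.5 / 154.5 × 100 = 29.4498%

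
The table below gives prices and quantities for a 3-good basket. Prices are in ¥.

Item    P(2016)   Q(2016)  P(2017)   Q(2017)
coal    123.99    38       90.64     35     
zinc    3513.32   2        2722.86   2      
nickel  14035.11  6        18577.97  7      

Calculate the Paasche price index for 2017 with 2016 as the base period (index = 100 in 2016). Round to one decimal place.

Paasche price index uses current-period quantities as weights.
ΣP(2017)·Q(2017) = 90.64×35 + 2722.86×2 + 18577.97×7 = 3172.4 + 5445.72 + 130045.79 = 138663.91
ΣP(2016)·Q(2017) = 123.99×35 + 3513.32×2 + 14035.11×7 = 4339.65 + 7026.64 + 98245.77 = 109612.06
Index = 138663.91 / 109612.06 × 100 = 126.5042

126.5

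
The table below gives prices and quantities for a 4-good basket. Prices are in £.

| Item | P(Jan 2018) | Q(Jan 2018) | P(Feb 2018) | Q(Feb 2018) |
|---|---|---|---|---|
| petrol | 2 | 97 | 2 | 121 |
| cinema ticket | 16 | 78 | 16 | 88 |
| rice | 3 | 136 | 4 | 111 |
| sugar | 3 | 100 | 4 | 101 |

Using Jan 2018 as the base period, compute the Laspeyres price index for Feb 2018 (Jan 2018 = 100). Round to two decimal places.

Laspeyres price index uses base-period quantities as weights.
ΣP(Feb 2018)·Q(Jan 2018) = 2×97 + 16×78 + 4×136 + 4×100 = 194 + 1248 + 544 + 400 = 2386
ΣP(Jan 2018)·Q(Jan 2018) = 2×97 + 16×78 + 3×136 + 3×100 = 194 + 1248 + 408 + 300 = 2150
Index = 2386 / 2150 × 100 = 110.9767

110.98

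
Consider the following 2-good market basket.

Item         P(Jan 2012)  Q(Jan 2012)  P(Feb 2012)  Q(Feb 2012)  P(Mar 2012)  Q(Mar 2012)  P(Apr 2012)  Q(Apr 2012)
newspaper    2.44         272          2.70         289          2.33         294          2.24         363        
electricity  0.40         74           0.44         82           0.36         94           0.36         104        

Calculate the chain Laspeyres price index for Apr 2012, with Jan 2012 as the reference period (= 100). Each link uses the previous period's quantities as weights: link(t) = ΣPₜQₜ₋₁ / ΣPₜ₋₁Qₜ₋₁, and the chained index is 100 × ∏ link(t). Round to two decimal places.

91.74

Link Jan 2012→Feb 2012:
ΣP(Feb 2012)Q(Jan 2012) = 2.70×272 + 0.44×74 = 734.4 + 32.56 = 766.96
ΣP(Jan 2012)Q(Jan 2012) = 2.44×272 + 0.40×74 = 663.68 + 29.6 = 693.28
link = 766.96/693.28 = 1.106277
Link Feb 2012→Mar 2012:
ΣP(Mar 2012)Q(Feb 2012) = 2.33×289 + 0.36×82 = 673.37 + 29.52 = 702.89
ΣP(Feb 2012)Q(Feb 2012) = 2.70×289 + 0.44×82 = 780.3 + 36.08 = 816.38
link = 702.89/816.38 = 0.860984
Link Mar 2012→Apr 2012:
ΣP(Apr 2012)Q(Mar 2012) = 2.24×294 + 0.36×94 = 658.56 + 33.84 = 692.4
ΣP(Mar 2012)Q(Mar 2012) = 2.33×294 + 0.36×94 = 685.02 + 33.84 = 718.86
link = 692.4/718.86 = 0.963192
Chained index = 100 × 1.106277 × 0.860984 × 0.963192 = 91.7428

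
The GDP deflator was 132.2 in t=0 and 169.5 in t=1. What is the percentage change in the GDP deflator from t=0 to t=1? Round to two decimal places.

28.21%

Change = (169.5 − 132.2) / 132.2 × 100
       = 37.3 / 132.2 × 100 = 28.2148%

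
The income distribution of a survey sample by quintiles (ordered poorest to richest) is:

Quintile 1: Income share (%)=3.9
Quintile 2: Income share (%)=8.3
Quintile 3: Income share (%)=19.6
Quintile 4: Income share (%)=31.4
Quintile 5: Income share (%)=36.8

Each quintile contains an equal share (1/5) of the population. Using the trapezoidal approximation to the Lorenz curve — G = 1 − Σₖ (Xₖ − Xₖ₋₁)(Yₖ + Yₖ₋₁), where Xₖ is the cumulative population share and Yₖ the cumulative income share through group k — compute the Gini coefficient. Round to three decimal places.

0.356

Cumulative income shares Yₖ: 0.0390, 0.1220, 0.3180, 0.6320, 1.0000
Σ (Xₖ−Xₖ₋₁)(Yₖ+Yₖ₋₁) = (1/5)(0.0390+0.0000) + (1/5)(0.1220+0.0390) + (1/5)(0.3180+0.1220) + (1/5)(0.6320+0.3180) + (1/5)(1.0000+0.6320)
  = 0.0078 + 0.0322 + 0.0880 + 0.1900 + 0.3264 = 0.6444
G = 1 − 0.6444 = 0.3556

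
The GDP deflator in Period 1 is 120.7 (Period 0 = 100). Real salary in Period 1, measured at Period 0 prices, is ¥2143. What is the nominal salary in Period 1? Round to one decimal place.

Nominal = Real × (Index/100) = 2143 × (120.7/100)
        = 2143 × 1.207 = 2586.6010

2586.6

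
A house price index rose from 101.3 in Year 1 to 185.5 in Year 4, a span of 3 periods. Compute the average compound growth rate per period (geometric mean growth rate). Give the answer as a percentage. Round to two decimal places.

Growth factor = (185.5/101.3)^(1/3) = (1.831194)^(1/3) = 1.223427
Growth rate = 1.223427 − 1 = 0.223427 = 22.3427%

22.34%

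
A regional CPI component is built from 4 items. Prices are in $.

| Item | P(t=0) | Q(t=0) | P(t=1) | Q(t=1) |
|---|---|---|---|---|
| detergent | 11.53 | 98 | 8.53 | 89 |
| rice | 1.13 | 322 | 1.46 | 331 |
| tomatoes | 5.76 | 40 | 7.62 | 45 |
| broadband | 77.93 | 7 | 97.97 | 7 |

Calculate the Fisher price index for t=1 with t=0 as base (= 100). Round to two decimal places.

Laspeyres component (base-period weights):
ΣP(t=1)Q(t=0) = 8.53×98 + 1.46×322 + 7.62×40 + 97.97×7 = 835.94 + 470.12 + 304.8 + 685.79 = 2296.65
ΣP(t=0)Q(t=0) = 11.53×98 + 1.13×322 + 5.76×40 + 77.93×7 = 1129.94 + 363.86 + 230.4 + 545.51 = 2269.71
L = 2296.65 / 2269.71 × 100 = 101.1869
Paasche component (current-period weights):
ΣP(t=1)Q(t=1) = 8.53×89 + 1.46×331 + 7.62×45 + 97.97×7 = 759.17 + 483.26 + 342.9 + 685.79 = 2271.12
ΣP(t=0)Q(t=1) = 11.53×89 + 1.13×331 + 5.76×45 + 77.93×7 = 1026.17 + 374.03 + 259.2 + 545.51 = 2204.91
P = 2271.12 / 2204.91 × 100 = 103.0028
Fisher = √(L × P) = √(101.1869 × 103.0028) = 102.0909

102.09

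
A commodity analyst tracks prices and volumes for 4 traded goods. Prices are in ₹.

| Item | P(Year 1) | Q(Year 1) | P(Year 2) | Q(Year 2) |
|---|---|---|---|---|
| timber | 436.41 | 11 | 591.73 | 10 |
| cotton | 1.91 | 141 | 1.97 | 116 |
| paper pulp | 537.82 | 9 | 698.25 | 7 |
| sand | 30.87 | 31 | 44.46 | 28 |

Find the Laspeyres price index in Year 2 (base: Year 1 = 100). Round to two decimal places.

132.96

Laspeyres price index uses base-period quantities as weights.
ΣP(Year 2)·Q(Year 1) = 591.73×11 + 1.97×141 + 698.25×9 + 44.46×31 = 6509.03 + 277.77 + 6284.25 + 1378.26 = 14449.31
ΣP(Year 1)·Q(Year 1) = 436.41×11 + 1.91×141 + 537.82×9 + 30.87×31 = 4800.51 + 269.31 + 4840.38 + 956.97 = 10867.17
Index = 14449.31 / 10867.17 × 100 = 132.9630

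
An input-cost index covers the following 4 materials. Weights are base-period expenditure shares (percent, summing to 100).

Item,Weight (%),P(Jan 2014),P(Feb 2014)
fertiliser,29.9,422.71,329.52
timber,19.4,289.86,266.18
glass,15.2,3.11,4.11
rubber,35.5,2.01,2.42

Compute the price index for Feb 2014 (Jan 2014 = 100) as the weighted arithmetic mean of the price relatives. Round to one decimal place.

104.0

fertiliser: 29.9 × (329.52/422.71) = 29.9 × 0.779542 = 23.3083
timber: 19.4 × (266.18/289.86) = 19.4 × 0.918305 = 17.8151
glass: 15.2 × (4.11/3.11) = 15.2 × 1.321543 = 20.0875
rubber: 35.5 × (2.42/2.01) = 35.5 × 1.203980 = 42.7413
Index = Σ wᵢ·(p₁ᵢ/p₀ᵢ) = 23.3083 + 17.8151 + 20.0875 + 42.7413 = 103.9522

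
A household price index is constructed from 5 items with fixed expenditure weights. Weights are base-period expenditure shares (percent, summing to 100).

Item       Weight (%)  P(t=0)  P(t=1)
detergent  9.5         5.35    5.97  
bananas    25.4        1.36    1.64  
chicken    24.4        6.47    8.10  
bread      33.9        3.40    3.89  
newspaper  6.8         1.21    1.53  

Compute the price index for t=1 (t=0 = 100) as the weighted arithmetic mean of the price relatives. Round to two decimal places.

detergent: 9.5 × (5.97/5.35) = 9.5 × 1.115888 = 10.6009
bananas: 25.4 × (1.64/1.36) = 25.4 × 1.205882 = 30.6294
chicken: 24.4 × (8.10/6.47) = 24.4 × 1.251932 = 30.5471
bread: 33.9 × (3.89/3.40) = 33.9 × 1.144118 = 38.7856
newspaper: 6.8 × (1.53/1.21) = 6.8 × 1.264463 = 8.5983
Index = Σ wᵢ·(p₁ᵢ/p₀ᵢ) = 10.6009 + 30.6294 + 30.5471 + 38.7856 + 8.5983 = 119.1614

119.16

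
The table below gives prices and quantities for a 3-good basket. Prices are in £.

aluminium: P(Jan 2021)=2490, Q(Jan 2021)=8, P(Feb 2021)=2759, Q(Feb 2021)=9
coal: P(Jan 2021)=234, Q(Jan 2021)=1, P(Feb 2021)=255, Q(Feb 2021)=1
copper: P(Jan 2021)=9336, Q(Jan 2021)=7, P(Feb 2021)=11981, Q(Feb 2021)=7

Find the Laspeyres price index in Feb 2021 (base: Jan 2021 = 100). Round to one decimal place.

Laspeyres price index uses base-period quantities as weights.
ΣP(Feb 2021)·Q(Jan 2021) = 2759×8 + 255×1 + 11981×7 = 22072 + 255 + 83867 = 106194
ΣP(Jan 2021)·Q(Jan 2021) = 2490×8 + 234×1 + 9336×7 = 19920 + 234 + 65352 = 85506
Index = 106194 / 85506 × 100 = 124.1948

124.2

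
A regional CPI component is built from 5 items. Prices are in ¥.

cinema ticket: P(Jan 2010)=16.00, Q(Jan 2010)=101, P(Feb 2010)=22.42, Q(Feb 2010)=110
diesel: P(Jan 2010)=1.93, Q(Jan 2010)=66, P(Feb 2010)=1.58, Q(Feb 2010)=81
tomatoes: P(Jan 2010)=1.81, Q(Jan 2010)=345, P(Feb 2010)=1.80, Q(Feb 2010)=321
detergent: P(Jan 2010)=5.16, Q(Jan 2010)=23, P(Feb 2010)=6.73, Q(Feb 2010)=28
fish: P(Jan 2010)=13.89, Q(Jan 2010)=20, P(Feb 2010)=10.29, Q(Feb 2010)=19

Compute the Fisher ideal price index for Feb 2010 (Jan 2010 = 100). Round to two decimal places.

121.79

Laspeyres component (base-period weights):
ΣP(Feb 2010)Q(Jan 2010) = 22.42×101 + 1.58×66 + 1.80×345 + 6.73×23 + 10.29×20 = 2264.42 + 104.28 + 621 + 154.79 + 205.8 = 3350.29
ΣP(Jan 2010)Q(Jan 2010) = 16.00×101 + 1.93×66 + 1.81×345 + 5.16×23 + 13.89×20 = 1616 + 127.38 + 624.45 + 118.68 + 277.8 = 2764.31
L = 3350.29 / 2764.31 × 100 = 121.1981
Paasche component (current-period weights):
ΣP(Feb 2010)Q(Feb 2010) = 22.42×110 + 1.58×81 + 1.80×321 + 6.73×28 + 10.29×19 = 2466.2 + 127.98 + 577.8 + 188.44 + 195.51 = 3555.93
ΣP(Jan 2010)Q(Feb 2010) = 16.00×110 + 1.93×81 + 1.81×321 + 5.16×28 + 13.89×19 = 1760 + 156.33 + 581.01 + 144.48 + 263.91 = 2905.73
P = 3555.93 / 2905.73 × 100 = 122.3765
Fisher = √(L × P) = √(121.1981 × 122.3765) = 121.7858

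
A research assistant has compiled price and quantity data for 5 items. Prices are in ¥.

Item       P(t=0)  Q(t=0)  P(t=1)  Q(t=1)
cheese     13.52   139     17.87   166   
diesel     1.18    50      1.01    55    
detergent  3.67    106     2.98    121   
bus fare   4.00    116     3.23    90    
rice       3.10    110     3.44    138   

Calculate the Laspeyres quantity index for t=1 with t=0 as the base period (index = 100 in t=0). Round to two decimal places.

113.05

Laspeyres quantity index uses base-period prices as weights.
ΣP(t=0)·Q(t=1) = 13.52×166 + 1.18×55 + 3.67×121 + 4.00×90 + 3.10×138 = 2244.32 + 64.9 + 444.07 + 360 + 427.8 = 3541.09
ΣP(t=0)·Q(t=0) = 13.52×139 + 1.18×50 + 3.67×106 + 4.00×116 + 3.10×110 = 1879.28 + 59 + 389.02 + 464 + 341 = 3132.3
Index = 3541.09 / 3132.3 × 100 = 113.0508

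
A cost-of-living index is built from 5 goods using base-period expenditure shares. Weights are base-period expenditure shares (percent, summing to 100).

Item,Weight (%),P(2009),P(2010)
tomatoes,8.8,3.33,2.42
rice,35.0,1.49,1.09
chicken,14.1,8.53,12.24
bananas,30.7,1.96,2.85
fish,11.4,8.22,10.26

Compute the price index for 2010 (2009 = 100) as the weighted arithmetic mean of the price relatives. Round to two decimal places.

tomatoes: 8.8 × (2.42/3.33) = 8.8 × 0.726727 = 6.3952
rice: 35.0 × (1.09/1.49) = 35.0 × 0.731544 = 25.6040
chicken: 14.1 × (12.24/8.53) = 14.1 × 1.434936 = 20.2326
bananas: 30.7 × (2.85/1.96) = 30.7 × 1.454082 = 44.6403
fish: 11.4 × (10.26/8.22) = 11.4 × 1.248175 = 14.2292
Index = Σ wᵢ·(p₁ᵢ/p₀ᵢ) = 6.3952 + 25.6040 + 20.2326 + 44.6403 + 14.2292 = 111.1013

111.10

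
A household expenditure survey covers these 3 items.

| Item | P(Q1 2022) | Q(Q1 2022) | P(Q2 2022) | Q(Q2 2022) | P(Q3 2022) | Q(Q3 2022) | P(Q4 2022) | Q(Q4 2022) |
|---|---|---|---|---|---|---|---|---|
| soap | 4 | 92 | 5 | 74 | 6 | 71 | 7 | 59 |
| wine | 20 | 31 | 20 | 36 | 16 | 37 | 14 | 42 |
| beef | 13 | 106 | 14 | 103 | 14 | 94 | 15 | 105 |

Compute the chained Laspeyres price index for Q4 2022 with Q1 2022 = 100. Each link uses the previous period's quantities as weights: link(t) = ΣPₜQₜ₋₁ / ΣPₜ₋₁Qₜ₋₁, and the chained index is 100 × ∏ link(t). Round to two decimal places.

109.48

Link Q1 2022→Q2 2022:
ΣP(Q2 2022)Q(Q1 2022) = 5×92 + 20×31 + 14×106 = 460 + 620 + 1484 = 2564
ΣP(Q1 2022)Q(Q1 2022) = 4×92 + 20×31 + 13×106 = 368 + 620 + 1378 = 2366
link = 2564/2366 = 1.083686
Link Q2 2022→Q3 2022:
ΣP(Q3 2022)Q(Q2 2022) = 6×74 + 16×36 + 14×103 = 444 + 576 + 1442 = 2462
ΣP(Q2 2022)Q(Q2 2022) = 5×74 + 20×36 + 14×103 = 370 + 720 + 1442 = 2532
link = 2462/2532 = 0.972354
Link Q3 2022→Q4 2022:
ΣP(Q4 2022)Q(Q3 2022) = 7×71 + 14×37 + 15×94 = 497 + 518 + 1410 = 2425
ΣP(Q3 2022)Q(Q3 2022) = 6×71 + 16×37 + 14×94 = 426 + 592 + 1316 = 2334
link = 2425/2334 = 1.038989
Chained index = 100 × 1.083686 × 0.972354 × 1.038989 = 109.4809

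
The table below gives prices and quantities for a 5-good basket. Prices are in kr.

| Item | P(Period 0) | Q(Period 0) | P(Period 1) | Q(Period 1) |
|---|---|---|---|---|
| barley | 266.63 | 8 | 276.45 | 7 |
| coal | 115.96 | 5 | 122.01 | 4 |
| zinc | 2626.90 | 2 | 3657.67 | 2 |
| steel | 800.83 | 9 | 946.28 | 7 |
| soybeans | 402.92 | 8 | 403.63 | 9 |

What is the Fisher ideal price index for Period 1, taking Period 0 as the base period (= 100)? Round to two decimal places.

Laspeyres component (base-period weights):
ΣP(Period 1)Q(Period 0) = 276.45×8 + 122.01×5 + 3657.67×2 + 946.28×9 + 403.63×8 = 2211.6 + 610.05 + 7315.34 + 8516.52 + 3229.04 = 21882.55
ΣP(Period 0)Q(Period 0) = 266.63×8 + 115.96×5 + 2626.90×2 + 800.83×9 + 402.92×8 = 2133.04 + 579.8 + 5253.8 + 7207.47 + 3223.36 = 18397.47
L = 21882.55 / 18397.47 × 100 = 118.9433
Paasche component (current-period weights):
ΣP(Period 1)Q(Period 1) = 276.45×7 + 122.01×4 + 3657.67×2 + 946.28×7 + 403.63×9 = 1935.15 + 488.04 + 7315.34 + 6623.96 + 3632.67 = 19995.16
ΣP(Period 0)Q(Period 1) = 266.63×7 + 115.96×4 + 2626.90×2 + 800.83×7 + 402.92×9 = 1866.41 + 463.84 + 5253.8 + 5605.81 + 3626.28 = 16816.14
P = 19995.16 / 16816.14 × 100 = 118.9046
Fisher = √(L × P) = √(118.9433 × 118.9046) = 118.9239

118.92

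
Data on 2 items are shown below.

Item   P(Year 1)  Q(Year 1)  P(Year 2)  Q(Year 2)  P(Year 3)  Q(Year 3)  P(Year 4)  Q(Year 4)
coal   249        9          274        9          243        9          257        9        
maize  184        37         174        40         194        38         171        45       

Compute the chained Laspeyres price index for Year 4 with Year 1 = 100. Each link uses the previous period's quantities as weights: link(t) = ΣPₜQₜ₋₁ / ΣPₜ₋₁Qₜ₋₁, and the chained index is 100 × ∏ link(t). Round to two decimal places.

95.71

Link Year 1→Year 2:
ΣP(Year 2)Q(Year 1) = 274×9 + 174×37 = 2466 + 6438 = 8904
ΣP(Year 1)Q(Year 1) = 249×9 + 184×37 = 2241 + 6808 = 9049
link = 8904/9049 = 0.983976
Link Year 2→Year 3:
ΣP(Year 3)Q(Year 2) = 243×9 + 194×40 = 2187 + 7760 = 9947
ΣP(Year 2)Q(Year 2) = 274×9 + 174×40 = 2466 + 6960 = 9426
link = 9947/9426 = 1.055273
Link Year 3→Year 4:
ΣP(Year 4)Q(Year 3) = 257×9 + 171×38 = 2313 + 6498 = 8811
ΣP(Year 3)Q(Year 3) = 243×9 + 194×38 = 2187 + 7372 = 9559
link = 8811/9559 = 0.921749
Chained index = 100 × 0.983976 × 1.055273 × 0.921749 = 95.7110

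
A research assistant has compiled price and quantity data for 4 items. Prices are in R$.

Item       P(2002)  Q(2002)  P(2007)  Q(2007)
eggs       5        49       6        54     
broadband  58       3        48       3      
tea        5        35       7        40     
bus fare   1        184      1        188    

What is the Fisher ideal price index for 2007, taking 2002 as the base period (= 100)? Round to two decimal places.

Laspeyres component (base-period weights):
ΣP(2007)Q(2002) = 6×49 + 48×3 + 7×35 + 1×184 = 294 + 144 + 245 + 184 = 867
ΣP(2002)Q(2002) = 5×49 + 58×3 + 5×35 + 1×184 = 245 + 174 + 175 + 184 = 778
L = 867 / 778 × 100 = 111.4396
Paasche component (current-period weights):
ΣP(2007)Q(2007) = 6×54 + 48×3 + 7×40 + 1×188 = 324 + 144 + 280 + 188 = 936
ΣP(2002)Q(2007) = 5×54 + 58×3 + 5×40 + 1×188 = 270 + 174 + 200 + 188 = 832
P = 936 / 832 × 100 = 112.5000
Fisher = √(L × P) = √(111.4396 × 112.5000) = 111.9685

111.97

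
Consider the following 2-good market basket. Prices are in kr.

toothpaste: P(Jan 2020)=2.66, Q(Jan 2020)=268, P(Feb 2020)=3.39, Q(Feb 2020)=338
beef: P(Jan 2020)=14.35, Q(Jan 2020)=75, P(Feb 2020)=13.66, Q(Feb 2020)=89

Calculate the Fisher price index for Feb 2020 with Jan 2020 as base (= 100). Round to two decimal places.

Laspeyres component (base-period weights):
ΣP(Feb 2020)Q(Jan 2020) = 3.39×268 + 13.66×75 = 908.52 + 1024.5 = 1933.02
ΣP(Jan 2020)Q(Jan 2020) = 2.66×268 + 14.35×75 = 712.88 + 1076.25 = 1789.13
L = 1933.02 / 1789.13 × 100 = 108.0425
Paasche component (current-period weights):
ΣP(Feb 2020)Q(Feb 2020) = 3.39×338 + 13.66×89 = 1145.82 + 1215.74 = 2361.56
ΣP(Jan 2020)Q(Feb 2020) = 2.66×338 + 14.35×89 = 899.08 + 1277.15 = 2176.23
P = 2361.56 / 2176.23 × 100 = 108.5161
Fisher = √(L × P) = √(108.0425 × 108.5161) = 108.2790

108.28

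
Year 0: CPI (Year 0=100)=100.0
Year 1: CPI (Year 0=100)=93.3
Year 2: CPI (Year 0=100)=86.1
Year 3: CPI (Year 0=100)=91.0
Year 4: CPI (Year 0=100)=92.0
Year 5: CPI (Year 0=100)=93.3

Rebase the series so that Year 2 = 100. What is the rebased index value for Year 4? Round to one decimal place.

Rebased(Year 4) = 92.0 / 86.1 × 100 = 106.8525

106.9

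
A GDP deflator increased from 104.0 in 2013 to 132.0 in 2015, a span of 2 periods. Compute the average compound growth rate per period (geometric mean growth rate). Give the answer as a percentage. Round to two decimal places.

12.66%

Growth factor = (132.0/104.0)^(1/2) = (1.269231)^(1/2) = 1.126601
Growth rate = 1.126601 − 1 = 0.126601 = 12.6601%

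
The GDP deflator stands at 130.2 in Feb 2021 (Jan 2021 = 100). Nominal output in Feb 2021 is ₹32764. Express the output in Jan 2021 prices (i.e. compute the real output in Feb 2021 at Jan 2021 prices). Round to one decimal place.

Real = Nominal ÷ (Index/100) = 32764 ÷ (130.2/100)
     = 32764 ÷ 1.302 = 25164.3625

25164.4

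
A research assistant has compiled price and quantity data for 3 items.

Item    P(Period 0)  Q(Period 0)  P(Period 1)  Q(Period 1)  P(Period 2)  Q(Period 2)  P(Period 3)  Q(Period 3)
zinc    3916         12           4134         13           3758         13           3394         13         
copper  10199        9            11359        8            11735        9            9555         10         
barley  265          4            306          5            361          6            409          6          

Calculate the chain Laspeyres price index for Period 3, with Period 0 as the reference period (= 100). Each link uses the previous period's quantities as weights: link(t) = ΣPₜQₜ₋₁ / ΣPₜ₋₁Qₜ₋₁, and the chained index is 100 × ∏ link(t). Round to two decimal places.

91.62

Link Period 0→Period 1:
ΣP(Period 1)Q(Period 0) = 4134×12 + 11359×9 + 306×4 = 49608 + 102231 + 1224 = 153063
ΣP(Period 0)Q(Period 0) = 3916×12 + 10199×9 + 265×4 = 46992 + 91791 + 1060 = 139843
link = 153063/139843 = 1.094535
Link Period 1→Period 2:
ΣP(Period 2)Q(Period 1) = 3758×13 + 11735×8 + 361×5 = 48854 + 93880 + 1805 = 144539
ΣP(Period 1)Q(Period 1) = 4134×13 + 11359×8 + 306×5 = 53742 + 90872 + 1530 = 146144
link = 144539/146144 = 0.989018
Link Period 2→Period 3:
ΣP(Period 3)Q(Period 2) = 3394×13 + 9555×9 + 409×6 = 44122 + 85995 + 2454 = 132571
ΣP(Period 2)Q(Period 2) = 3758×13 + 11735×9 + 361×6 = 48854 + 105615 + 2166 = 156635
link = 132571/156635 = 0.846369
Chained index = 100 × 1.094535 × 0.989018 × 0.846369 = 91.6206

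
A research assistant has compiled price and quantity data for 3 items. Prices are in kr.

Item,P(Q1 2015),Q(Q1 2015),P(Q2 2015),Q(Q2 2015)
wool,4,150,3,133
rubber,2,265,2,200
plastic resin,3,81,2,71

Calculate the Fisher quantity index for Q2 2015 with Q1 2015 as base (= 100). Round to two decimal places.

Laspeyres component (base-period weights):
ΣP(Q1 2015)Q(Q2 2015) = 4×133 + 2×200 + 3×71 = 532 + 400 + 213 = 1145
ΣP(Q1 2015)Q(Q1 2015) = 4×150 + 2×265 + 3×81 = 600 + 530 + 243 = 1373
L = 1145 / 1373 × 100 = 83.3940
Paasche component (current-period weights):
ΣP(Q2 2015)Q(Q2 2015) = 3×133 + 2×200 + 2×71 = 399 + 400 + 142 = 941
ΣP(Q2 2015)Q(Q1 2015) = 3×150 + 2×265 + 2×81 = 450 + 530 + 162 = 1142
P = 941 / 1142 × 100 = 82.3993
Fisher = √(L × P) = √(83.3940 × 82.3993) = 82.8952

82.90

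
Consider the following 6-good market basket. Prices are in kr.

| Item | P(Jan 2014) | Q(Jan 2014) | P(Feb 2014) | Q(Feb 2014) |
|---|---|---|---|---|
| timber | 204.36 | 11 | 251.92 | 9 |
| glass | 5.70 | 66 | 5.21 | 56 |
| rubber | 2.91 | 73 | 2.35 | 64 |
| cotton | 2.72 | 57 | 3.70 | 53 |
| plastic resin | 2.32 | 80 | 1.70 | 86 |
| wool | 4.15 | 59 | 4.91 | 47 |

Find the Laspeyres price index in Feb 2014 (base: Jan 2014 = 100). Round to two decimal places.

Laspeyres price index uses base-period quantities as weights.
ΣP(Feb 2014)·Q(Jan 2014) = 251.92×11 + 5.21×66 + 2.35×73 + 3.70×57 + 1.70×80 + 4.91×59 = 2771.12 + 343.86 + 171.55 + 210.9 + 136 + 289.69 = 3923.12
ΣP(Jan 2014)·Q(Jan 2014) = 204.36×11 + 5.70×66 + 2.91×73 + 2.72×57 + 2.32×80 + 4.15×59 = 2247.96 + 376.2 + 212.43 + 155.04 + 185.6 + 244.85 = 3422.08
Index = 3923.12 / 3422.08 × 100 = 114.6414

114.64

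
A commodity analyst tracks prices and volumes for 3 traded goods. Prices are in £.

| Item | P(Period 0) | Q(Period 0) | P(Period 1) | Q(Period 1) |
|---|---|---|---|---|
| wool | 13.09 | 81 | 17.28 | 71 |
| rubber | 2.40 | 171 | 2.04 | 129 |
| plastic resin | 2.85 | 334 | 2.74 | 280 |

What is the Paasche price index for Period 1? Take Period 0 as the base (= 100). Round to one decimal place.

Paasche price index uses current-period quantities as weights.
ΣP(Period 1)·Q(Period 1) = 17.28×71 + 2.04×129 + 2.74×280 = 1226.88 + 263.16 + 767.2 = 2257.24
ΣP(Period 0)·Q(Period 1) = 13.09×71 + 2.40×129 + 2.85×280 = 929.39 + 309.6 + 798 = 2036.99
Index = 2257.24 / 2036.99 × 100 = 110.8125

110.8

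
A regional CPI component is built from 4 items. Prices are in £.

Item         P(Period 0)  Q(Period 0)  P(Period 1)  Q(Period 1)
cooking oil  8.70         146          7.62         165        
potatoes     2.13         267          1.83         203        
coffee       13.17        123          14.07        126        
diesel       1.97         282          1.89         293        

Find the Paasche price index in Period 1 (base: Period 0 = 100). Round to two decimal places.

Paasche price index uses current-period quantities as weights.
ΣP(Period 1)·Q(Period 1) = 7.62×165 + 1.83×203 + 14.07×126 + 1.89×293 = 1257.3 + 371.49 + 1772.82 + 553.77 = 3955.38
ΣP(Period 0)·Q(Period 1) = 8.70×165 + 2.13×203 + 13.17×126 + 1.97×293 = 1435.5 + 432.39 + 1659.42 + 577.21 = 4104.52
Index = 3955.38 / 4104.52 × 100 = 96.3664

96.37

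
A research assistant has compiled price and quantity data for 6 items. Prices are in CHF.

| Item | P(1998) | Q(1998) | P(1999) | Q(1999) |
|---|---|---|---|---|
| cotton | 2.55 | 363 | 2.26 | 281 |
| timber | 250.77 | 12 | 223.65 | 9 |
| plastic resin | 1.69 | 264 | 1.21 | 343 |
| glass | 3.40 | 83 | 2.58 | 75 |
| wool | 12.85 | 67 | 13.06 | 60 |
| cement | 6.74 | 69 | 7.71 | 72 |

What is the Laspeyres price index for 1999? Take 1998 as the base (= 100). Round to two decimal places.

90.91

Laspeyres price index uses base-period quantities as weights.
ΣP(1999)·Q(1998) = 2.26×363 + 223.65×12 + 1.21×264 + 2.58×83 + 13.06×67 + 7.71×69 = 820.38 + 2683.8 + 319.44 + 214.14 + 875.02 + 531.99 = 5444.77
ΣP(1998)·Q(1998) = 2.55×363 + 250.77×12 + 1.69×264 + 3.40×83 + 12.85×67 + 6.74×69 = 925.65 + 3009.24 + 446.16 + 282.2 + 860.95 + 465.06 = 5989.26
Index = 5444.77 / 5989.26 × 100 = 90.9089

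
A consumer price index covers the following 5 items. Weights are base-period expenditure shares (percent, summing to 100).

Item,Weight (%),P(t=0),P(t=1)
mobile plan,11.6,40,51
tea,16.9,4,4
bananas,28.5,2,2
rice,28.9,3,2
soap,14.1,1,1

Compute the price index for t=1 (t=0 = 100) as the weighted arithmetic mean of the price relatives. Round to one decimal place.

93.6

mobile plan: 11.6 × (51/40) = 11.6 × 1.275000 = 14.7900
tea: 16.9 × (4/4) = 16.9 × 1.000000 = 16.9000
bananas: 28.5 × (2/2) = 28.5 × 1.000000 = 28.5000
rice: 28.9 × (2/3) = 28.9 × 0.666667 = 19.2667
soap: 14.1 × (1/1) = 14.1 × 1.000000 = 14.1000
Index = Σ wᵢ·(p₁ᵢ/p₀ᵢ) = 14.7900 + 16.9000 + 28.5000 + 19.2667 + 14.1000 = 93.5567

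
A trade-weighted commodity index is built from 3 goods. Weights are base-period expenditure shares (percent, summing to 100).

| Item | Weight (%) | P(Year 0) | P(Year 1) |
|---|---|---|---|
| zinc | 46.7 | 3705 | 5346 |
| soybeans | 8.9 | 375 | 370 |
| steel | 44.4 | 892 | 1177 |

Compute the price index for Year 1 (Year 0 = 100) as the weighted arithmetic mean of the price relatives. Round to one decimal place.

134.8

zinc: 46.7 × (5346/3705) = 46.7 × 1.442915 = 67.3841
soybeans: 8.9 × (370/375) = 8.9 × 0.986667 = 8.7813
steel: 44.4 × (1177/892) = 44.4 × 1.319507 = 58.5861
Index = Σ wᵢ·(p₁ᵢ/p₀ᵢ) = 67.3841 + 8.7813 + 58.5861 = 134.7516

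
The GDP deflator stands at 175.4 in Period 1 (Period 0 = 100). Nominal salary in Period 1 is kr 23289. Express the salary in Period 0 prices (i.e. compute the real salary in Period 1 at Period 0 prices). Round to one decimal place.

13277.7

Real = Nominal ÷ (Index/100) = 23289 ÷ (175.4/100)
     = 23289 ÷ 1.754 = 13277.6511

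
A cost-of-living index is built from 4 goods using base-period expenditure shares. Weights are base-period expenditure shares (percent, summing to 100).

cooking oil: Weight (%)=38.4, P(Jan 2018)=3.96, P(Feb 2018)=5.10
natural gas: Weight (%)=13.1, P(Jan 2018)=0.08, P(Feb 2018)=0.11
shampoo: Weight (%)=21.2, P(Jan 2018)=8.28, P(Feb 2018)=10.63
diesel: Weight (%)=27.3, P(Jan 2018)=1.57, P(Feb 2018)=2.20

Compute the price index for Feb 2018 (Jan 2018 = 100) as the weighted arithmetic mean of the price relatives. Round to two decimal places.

132.94

cooking oil: 38.4 × (5.10/3.96) = 38.4 × 1.287879 = 49.4545
natural gas: 13.1 × (0.11/0.08) = 13.1 × 1.375000 = 18.0125
shampoo: 21.2 × (10.63/8.28) = 21.2 × 1.283816 = 27.2169
diesel: 27.3 × (2.20/1.57) = 27.3 × 1.401274 = 38.2548
Index = Σ wᵢ·(p₁ᵢ/p₀ᵢ) = 49.4545 + 18.0125 + 27.2169 + 38.2548 = 132.9387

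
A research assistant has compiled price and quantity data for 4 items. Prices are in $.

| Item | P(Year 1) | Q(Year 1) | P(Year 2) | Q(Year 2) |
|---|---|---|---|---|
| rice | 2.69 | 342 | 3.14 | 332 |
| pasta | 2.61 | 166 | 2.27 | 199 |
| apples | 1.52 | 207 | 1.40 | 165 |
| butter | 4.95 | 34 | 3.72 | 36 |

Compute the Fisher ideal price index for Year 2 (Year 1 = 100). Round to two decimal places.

Laspeyres component (base-period weights):
ΣP(Year 2)Q(Year 1) = 3.14×342 + 2.27×166 + 1.40×207 + 3.72×34 = 1073.88 + 376.82 + 289.8 + 126.48 = 1866.98
ΣP(Year 1)Q(Year 1) = 2.69×342 + 2.61×166 + 1.52×207 + 4.95×34 = 919.98 + 433.26 + 314.64 + 168.3 = 1836.18
L = 1866.98 / 1836.18 × 100 = 101.6774
Paasche component (current-period weights):
ΣP(Year 2)Q(Year 2) = 3.14×332 + 2.27×199 + 1.40×165 + 3.72×36 = 1042.48 + 451.73 + 231 + 133.92 = 1859.13
ΣP(Year 1)Q(Year 2) = 2.69×332 + 2.61×199 + 1.52×165 + 4.95×36 = 893.08 + 519.39 + 250.8 + 178.2 = 1841.47
P = 1859.13 / 1841.47 × 100 = 100.9590
Fisher = √(L × P) = √(101.6774 × 100.9590) = 101.3176

101.32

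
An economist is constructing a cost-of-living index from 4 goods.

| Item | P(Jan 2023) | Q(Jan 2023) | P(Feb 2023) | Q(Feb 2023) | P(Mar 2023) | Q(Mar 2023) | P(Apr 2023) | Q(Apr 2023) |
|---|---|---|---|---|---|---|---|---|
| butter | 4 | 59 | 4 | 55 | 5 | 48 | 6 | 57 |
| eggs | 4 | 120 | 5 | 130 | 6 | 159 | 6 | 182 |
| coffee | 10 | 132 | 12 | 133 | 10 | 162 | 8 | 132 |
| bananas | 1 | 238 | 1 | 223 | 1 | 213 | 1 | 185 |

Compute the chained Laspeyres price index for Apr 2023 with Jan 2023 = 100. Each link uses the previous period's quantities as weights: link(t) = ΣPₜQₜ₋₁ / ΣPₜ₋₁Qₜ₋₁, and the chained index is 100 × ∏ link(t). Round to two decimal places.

Link Jan 2023→Feb 2023:
ΣP(Feb 2023)Q(Jan 2023) = 4×59 + 5×120 + 12×132 + 1×238 = 236 + 600 + 1584 + 238 = 2658
ΣP(Jan 2023)Q(Jan 2023) = 4×59 + 4×120 + 10×132 + 1×238 = 236 + 480 + 1320 + 238 = 2274
link = 2658/2274 = 1.168865
Link Feb 2023→Mar 2023:
ΣP(Mar 2023)Q(Feb 2023) = 5×55 + 6×130 + 10×133 + 1×223 = 275 + 780 + 1330 + 223 = 2608
ΣP(Feb 2023)Q(Feb 2023) = 4×55 + 5×130 + 12×133 + 1×223 = 220 + 650 + 1596 + 223 = 2689
link = 2608/2689 = 0.969877
Link Mar 2023→Apr 2023:
ΣP(Apr 2023)Q(Mar 2023) = 6×48 + 6×159 + 8×162 + 1×213 = 288 + 954 + 1296 + 213 = 2751
ΣP(Mar 2023)Q(Mar 2023) = 5×48 + 6×159 + 10×162 + 1×213 = 240 + 954 + 1620 + 213 = 3027
link = 2751/3027 = 0.908821
Chained index = 100 × 1.168865 × 0.969877 × 0.908821 = 103.0290

103.03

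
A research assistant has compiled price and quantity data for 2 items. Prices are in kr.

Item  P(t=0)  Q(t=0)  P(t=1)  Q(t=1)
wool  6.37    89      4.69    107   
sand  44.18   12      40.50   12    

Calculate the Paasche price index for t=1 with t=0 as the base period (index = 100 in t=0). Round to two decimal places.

Paasche price index uses current-period quantities as weights.
ΣP(t=1)·Q(t=1) = 4.69×107 + 40.50×12 = 501.83 + 486 = 987.83
ΣP(t=0)·Q(t=1) = 6.37×107 + 44.18×12 = 681.59 + 530.16 = 1211.75
Index = 987.83 / 1211.75 × 100 = 81.5209

81.52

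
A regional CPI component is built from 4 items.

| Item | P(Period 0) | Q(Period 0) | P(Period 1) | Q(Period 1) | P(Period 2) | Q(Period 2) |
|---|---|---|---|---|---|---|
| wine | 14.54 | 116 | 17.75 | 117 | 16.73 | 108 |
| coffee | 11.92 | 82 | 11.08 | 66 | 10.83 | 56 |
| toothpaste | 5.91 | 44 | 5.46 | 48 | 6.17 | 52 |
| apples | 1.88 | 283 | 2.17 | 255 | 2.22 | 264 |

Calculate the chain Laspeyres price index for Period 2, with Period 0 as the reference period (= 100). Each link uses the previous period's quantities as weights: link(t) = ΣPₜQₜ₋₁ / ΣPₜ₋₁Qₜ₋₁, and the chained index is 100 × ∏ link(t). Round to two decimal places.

107.87

Link Period 0→Period 1:
ΣP(Period 1)Q(Period 0) = 17.75×116 + 11.08×82 + 5.46×44 + 2.17×283 = 2059 + 908.56 + 240.24 + 614.11 = 3821.91
ΣP(Period 0)Q(Period 0) = 14.54×116 + 11.92×82 + 5.91×44 + 1.88×283 = 1686.64 + 977.44 + 260.04 + 532.04 = 3456.16
link = 3821.91/3456.16 = 1.105826
Link Period 1→Period 2:
ΣP(Period 2)Q(Period 1) = 16.73×117 + 10.83×66 + 6.17×48 + 2.22×255 = 1957.41 + 714.78 + 296.16 + 566.1 = 3534.45
ΣP(Period 1)Q(Period 1) = 17.75×117 + 11.08×66 + 5.46×48 + 2.17×255 = 2076.75 + 731.28 + 262.08 + 553.35 = 3623.46
link = 3534.45/3623.46 = 0.975435
Chained index = 100 × 1.105826 × 0.975435 = 107.8661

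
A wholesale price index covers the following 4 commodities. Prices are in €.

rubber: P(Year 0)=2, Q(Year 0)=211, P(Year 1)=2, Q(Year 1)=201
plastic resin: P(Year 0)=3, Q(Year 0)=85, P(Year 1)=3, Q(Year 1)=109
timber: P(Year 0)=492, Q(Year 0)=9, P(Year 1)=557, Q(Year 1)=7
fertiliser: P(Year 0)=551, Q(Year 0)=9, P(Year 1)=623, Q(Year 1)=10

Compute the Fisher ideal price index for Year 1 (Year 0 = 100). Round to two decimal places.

Laspeyres component (base-period weights):
ΣP(Year 1)Q(Year 0) = 2×211 + 3×85 + 557×9 + 623×9 = 422 + 255 + 5013 + 5607 = 11297
ΣP(Year 0)Q(Year 0) = 2×211 + 3×85 + 492×9 + 551×9 = 422 + 255 + 4428 + 4959 = 10064
L = 11297 / 10064 × 100 = 112.2516
Paasche component (current-period weights):
ΣP(Year 1)Q(Year 1) = 2×201 + 3×109 + 557×7 + 623×10 = 402 + 327 + 3899 + 6230 = 10858
ΣP(Year 0)Q(Year 1) = 2×201 + 3×109 + 492×7 + 551×10 = 402 + 327 + 3444 + 5510 = 9683
P = 10858 / 9683 × 100 = 112.1347
Fisher = √(L × P) = √(112.2516 × 112.1347) = 112.1931

112.19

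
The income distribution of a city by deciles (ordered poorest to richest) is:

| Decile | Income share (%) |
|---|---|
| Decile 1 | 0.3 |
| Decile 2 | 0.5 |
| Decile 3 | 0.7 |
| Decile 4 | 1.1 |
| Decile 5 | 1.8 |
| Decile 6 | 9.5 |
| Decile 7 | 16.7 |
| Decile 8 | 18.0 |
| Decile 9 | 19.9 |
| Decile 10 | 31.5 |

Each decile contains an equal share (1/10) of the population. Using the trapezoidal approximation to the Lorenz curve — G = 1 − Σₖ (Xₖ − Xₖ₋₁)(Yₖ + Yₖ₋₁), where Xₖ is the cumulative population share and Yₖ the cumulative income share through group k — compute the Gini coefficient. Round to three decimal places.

0.558

Cumulative income shares Yₖ: 0.0030, 0.0080, 0.0150, 0.0260, 0.0440, 0.1390, 0.3060, 0.4860, 0.6850, 1.0000
Σ (Xₖ−Xₖ₋₁)(Yₖ+Yₖ₋₁) = (1/10)(0.0030+0.0000) + (1/10)(0.0080+0.0030) + (1/10)(0.0150+0.0080) + (1/10)(0.0260+0.0150) + (1/10)(0.0440+0.0260) + (1/10)(0.1390+0.0440) + (1/10)(0.3060+0.1390) + (1/10)(0.4860+0.3060) + (1/10)(0.6850+0.4860) + (1/10)(1.0000+0.6850)
  = 0.0003 + 0.0011 + 0.0023 + 0.0041 + 0.0070 + 0.0183 + 0.0445 + 0.0792 + 0.1171 + 0.1685 = 0.4424
G = 1 − 0.4424 = 0.5576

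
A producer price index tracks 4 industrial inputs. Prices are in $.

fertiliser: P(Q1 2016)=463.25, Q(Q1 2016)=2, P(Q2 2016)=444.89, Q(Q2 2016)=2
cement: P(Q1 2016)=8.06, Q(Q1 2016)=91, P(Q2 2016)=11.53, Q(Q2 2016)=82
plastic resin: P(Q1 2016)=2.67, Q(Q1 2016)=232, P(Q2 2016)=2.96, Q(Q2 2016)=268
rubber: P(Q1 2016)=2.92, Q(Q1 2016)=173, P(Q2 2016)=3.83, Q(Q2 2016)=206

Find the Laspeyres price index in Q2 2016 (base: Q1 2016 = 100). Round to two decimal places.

Laspeyres price index uses base-period quantities as weights.
ΣP(Q2 2016)·Q(Q1 2016) = 444.89×2 + 11.53×91 + 2.96×232 + 3.83×173 = 889.78 + 1049.23 + 686.72 + 662.59 = 3288.32
ΣP(Q1 2016)·Q(Q1 2016) = 463.25×2 + 8.06×91 + 2.67×232 + 2.92×173 = 926.5 + 733.46 + 619.44 + 505.16 = 2784.56
Index = 3288.32 / 2784.56 × 100 = 118.0912

118.09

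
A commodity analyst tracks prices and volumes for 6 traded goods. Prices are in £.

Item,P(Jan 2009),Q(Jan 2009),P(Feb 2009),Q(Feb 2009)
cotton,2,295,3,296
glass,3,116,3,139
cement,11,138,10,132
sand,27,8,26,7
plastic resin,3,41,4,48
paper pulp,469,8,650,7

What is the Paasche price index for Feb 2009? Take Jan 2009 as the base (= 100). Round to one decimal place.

Paasche price index uses current-period quantities as weights.
ΣP(Feb 2009)·Q(Feb 2009) = 3×296 + 3×139 + 10×132 + 26×7 + 4×48 + 650×7 = 888 + 417 + 1320 + 182 + 192 + 4550 = 7549
ΣP(Jan 2009)·Q(Feb 2009) = 2×296 + 3×139 + 11×132 + 27×7 + 3×48 + 469×7 = 592 + 417 + 1452 + 189 + 144 + 3283 = 6077
Index = 7549 / 6077 × 100 = 124.2225

124.2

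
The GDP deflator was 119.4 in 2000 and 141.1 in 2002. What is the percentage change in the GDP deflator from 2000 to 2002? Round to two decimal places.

18.17%

Change = (141.1 − 119.4) / 119.4 × 100
       = 21.7 / 119.4 × 100 = 18.1742%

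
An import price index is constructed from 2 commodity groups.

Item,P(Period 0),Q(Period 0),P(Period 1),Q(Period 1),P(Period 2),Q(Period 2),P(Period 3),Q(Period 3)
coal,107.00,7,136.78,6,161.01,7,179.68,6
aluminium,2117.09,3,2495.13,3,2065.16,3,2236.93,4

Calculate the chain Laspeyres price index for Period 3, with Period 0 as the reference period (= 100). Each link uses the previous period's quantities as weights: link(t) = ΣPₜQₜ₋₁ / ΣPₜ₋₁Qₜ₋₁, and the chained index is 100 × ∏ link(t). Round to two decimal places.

111.57

Link Period 0→Period 1:
ΣP(Period 1)Q(Period 0) = 136.78×7 + 2495.13×3 = 957.46 + 7485.39 = 8442.85
ΣP(Period 0)Q(Period 0) = 107.00×7 + 2117.09×3 = 749 + 6351.27 = 7100.27
link = 8442.85/7100.27 = 1.189089
Link Period 1→Period 2:
ΣP(Period 2)Q(Period 1) = 161.01×6 + 2065.16×3 = 966.06 + 6195.48 = 7161.54
ΣP(Period 1)Q(Period 1) = 136.78×6 + 2495.13×3 = 820.68 + 7485.39 = 8306.07
link = 7161.54/8306.07 = 0.862206
Link Period 2→Period 3:
ΣP(Period 3)Q(Period 2) = 179.68×7 + 2236.93×3 = 1257.76 + 6710.79 = 7968.55
ΣP(Period 2)Q(Period 2) = 161.01×7 + 2065.16×3 = 1127.07 + 6195.48 = 7322.55
link = 7968.55/7322.55 = 1.088221
Chained index = 100 × 1.189089 × 0.862206 × 1.088221 = 111.5686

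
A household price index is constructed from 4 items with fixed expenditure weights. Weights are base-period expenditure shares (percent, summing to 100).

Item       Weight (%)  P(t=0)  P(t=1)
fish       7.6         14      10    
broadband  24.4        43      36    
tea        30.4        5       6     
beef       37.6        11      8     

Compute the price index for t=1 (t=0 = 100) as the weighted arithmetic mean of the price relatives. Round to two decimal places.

89.68

fish: 7.6 × (10/14) = 7.6 × 0.714286 = 5.4286
broadband: 24.4 × (36/43) = 24.4 × 0.837209 = 20.4279
tea: 30.4 × (6/5) = 30.4 × 1.200000 = 36.4800
beef: 37.6 × (8/11) = 37.6 × 0.727273 = 27.3455
Index = Σ wᵢ·(p₁ᵢ/p₀ᵢ) = 5.4286 + 20.4279 + 36.4800 + 27.3455 = 89.6819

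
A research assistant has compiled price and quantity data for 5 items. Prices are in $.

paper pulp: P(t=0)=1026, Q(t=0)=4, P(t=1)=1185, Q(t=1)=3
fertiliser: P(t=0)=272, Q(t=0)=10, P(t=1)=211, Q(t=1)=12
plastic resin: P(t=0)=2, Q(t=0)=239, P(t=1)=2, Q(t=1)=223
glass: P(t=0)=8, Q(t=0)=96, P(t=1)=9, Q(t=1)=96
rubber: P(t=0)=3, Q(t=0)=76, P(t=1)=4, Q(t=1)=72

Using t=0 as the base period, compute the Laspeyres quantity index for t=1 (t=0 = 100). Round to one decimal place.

93.7

Laspeyres quantity index uses base-period prices as weights.
ΣP(t=0)·Q(t=1) = 1026×3 + 272×12 + 2×223 + 8×96 + 3×72 = 3078 + 3264 + 446 + 768 + 216 = 7772
ΣP(t=0)·Q(t=0) = 1026×4 + 272×10 + 2×239 + 8×96 + 3×76 = 4104 + 2720 + 478 + 768 + 228 = 8298
Index = 7772 / 8298 × 100 = 93.6611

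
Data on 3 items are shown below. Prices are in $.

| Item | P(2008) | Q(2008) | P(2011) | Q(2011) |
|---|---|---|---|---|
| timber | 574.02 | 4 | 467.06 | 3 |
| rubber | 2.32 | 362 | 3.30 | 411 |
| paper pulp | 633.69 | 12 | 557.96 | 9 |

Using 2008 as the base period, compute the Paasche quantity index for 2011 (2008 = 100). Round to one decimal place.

Paasche quantity index uses current-period prices as weights.
ΣP(2011)·Q(2011) = 467.06×3 + 3.30×411 + 557.96×9 = 1401.18 + 1356.3 + 5021.64 = 7779.12
ΣP(2011)·Q(2008) = 467.06×4 + 3.30×362 + 557.96×12 = 1868.24 + 1194.6 + 6695.52 = 9758.36
Index = 7779.12 / 9758.36 × 100 = 79.7175

79.7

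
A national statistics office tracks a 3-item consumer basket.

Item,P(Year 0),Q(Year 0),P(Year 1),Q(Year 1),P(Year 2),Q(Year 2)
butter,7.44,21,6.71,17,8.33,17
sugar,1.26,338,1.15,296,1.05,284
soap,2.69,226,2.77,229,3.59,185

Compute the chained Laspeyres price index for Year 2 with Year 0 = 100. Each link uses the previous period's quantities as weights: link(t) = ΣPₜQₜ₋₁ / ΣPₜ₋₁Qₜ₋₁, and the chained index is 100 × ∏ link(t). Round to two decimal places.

Link Year 0→Year 1:
ΣP(Year 1)Q(Year 0) = 6.71×21 + 1.15×338 + 2.77×226 = 140.91 + 388.7 + 626.02 = 1155.63
ΣP(Year 0)Q(Year 0) = 7.44×21 + 1.26×338 + 2.69×226 = 156.24 + 425.88 + 607.94 = 1190.06
link = 1155.63/1190.06 = 0.971069
Link Year 1→Year 2:
ΣP(Year 2)Q(Year 1) = 8.33×17 + 1.05×296 + 3.59×229 = 141.61 + 310.8 + 822.11 = 1274.52
ΣP(Year 1)Q(Year 1) = 6.71×17 + 1.15×296 + 2.77×229 = 114.07 + 340.4 + 634.33 = 1088.8
link = 1274.52/1088.8 = 1.170573
Chained index = 100 × 0.971069 × 1.170573 = 113.6707

113.67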